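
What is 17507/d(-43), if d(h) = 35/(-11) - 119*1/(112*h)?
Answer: -132492976/23893 ≈ -5545.3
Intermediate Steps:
d(h) = -35/11 - 17/(16*h) (d(h) = 35*(-1/11) - 17/(16*h) = -35/11 - 17/(16*h))
17507/d(-43) = 17507/(((1/176)*(-187 - 560*(-43))/(-43))) = 17507/(((1/176)*(-1/43)*(-187 + 24080))) = 17507/(((1/176)*(-1/43)*23893)) = 17507/(-23893/7568) = 17507*(-7568/23893) = -132492976/23893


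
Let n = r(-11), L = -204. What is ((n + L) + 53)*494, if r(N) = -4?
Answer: -76570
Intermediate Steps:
n = -4
((n + L) + 53)*494 = ((-4 - 204) + 53)*494 = (-208 + 53)*494 = -155*494 = -76570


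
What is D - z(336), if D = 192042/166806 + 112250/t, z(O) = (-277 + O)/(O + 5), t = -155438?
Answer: 62901013469/245595692793 ≈ 0.25612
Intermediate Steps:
z(O) = (-277 + O)/(5 + O)
D = 309073636/720221973 (D = 192042/166806 + 112250/(-155438) = 192042*(1/166806) + 112250*(-1/155438) = 10669/9267 - 56125/77719 = 309073636/720221973 ≈ 0.42914)
D - z(336) = 309073636/720221973 - (-277 + 336)/(5 + 336) = 309073636/720221973 - 59/341 = 62901013469/245595692793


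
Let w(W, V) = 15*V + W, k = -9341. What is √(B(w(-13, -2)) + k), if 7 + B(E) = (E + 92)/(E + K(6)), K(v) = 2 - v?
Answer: I*√20652035/47 ≈ 96.69*I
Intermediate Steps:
w(W, V) = W + 15*V
B(E) = -7 + (92 + E)/(-4 + E) (B(E) = -7 + (E + 92)/(E + (2 - 1*6)) = -7 + (92 + E)/(E + (2 - 6)) = -7 + (92 + E)/(E - 4) = -7 + (92 + E)/(-4 + E))
√(B(w(-13, -2)) + k) = √(6*(20 - (-13 + 15*(-2)))/(-4 + (-13 + 15*(-2))) - 9341) = √(6*(20 - (-13 - 30))/(-4 + (-13 - 30)) - 9341) = √(6*(20 - 1*(-43))/(-4 - 43) - 9341) = √(6*(20 + 43)/(-47) - 9341) = √(6*(-1/47)*63 - 9341) = √(-378/47 - 9341) = √(-439405/47) = I*√20652035/47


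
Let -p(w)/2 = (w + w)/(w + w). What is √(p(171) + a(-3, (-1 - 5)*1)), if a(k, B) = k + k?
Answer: 2*I*√2 ≈ 2.8284*I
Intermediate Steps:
p(w) = -2 (p(w) = -2*(w + w)/(w + w) = -2*2*w/(2*w) = -2*2*w*1/(2*w) = -2*1 = -2)
a(k, B) = 2*k
√(p(171) + a(-3, (-1 - 5)*1)) = √(-2 + 2*(-3)) = √(-2 - 6) = √(-8) = 2*I*√2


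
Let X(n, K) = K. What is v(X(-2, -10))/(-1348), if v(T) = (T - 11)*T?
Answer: -105/674 ≈ -0.15579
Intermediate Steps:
v(T) = T*(-11 + T) (v(T) = (-11 + T)*T = T*(-11 + T))
v(X(-2, -10))/(-1348) = -10*(-11 - 10)/(-1348) = -10*(-21)*(-1/1348) = 210*(-1/1348) = -105/674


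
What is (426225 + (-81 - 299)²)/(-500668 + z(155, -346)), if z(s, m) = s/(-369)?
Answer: -210560625/184746647 ≈ -1.1397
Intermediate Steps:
z(s, m) = -s/369 (z(s, m) = s*(-1/369) = -s/369)
(426225 + (-81 - 299)²)/(-500668 + z(155, -346)) = (426225 + (-81 - 299)²)/(-500668 - 1/369*155) = (426225 + (-380)²)/(-500668 - 155/369) = (426225 + 144400)/(-184746647/369) = 570625*(-369/184746647) = -210560625/184746647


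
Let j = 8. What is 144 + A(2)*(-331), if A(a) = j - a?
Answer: -1842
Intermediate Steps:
A(a) = 8 - a
144 + A(2)*(-331) = 144 + (8 - 1*2)*(-331) = 144 + (8 - 2)*(-331) = 144 + 6*(-331) = 144 - 1986 = -1842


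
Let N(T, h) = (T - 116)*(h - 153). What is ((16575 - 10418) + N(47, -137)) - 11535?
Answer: 14632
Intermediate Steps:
N(T, h) = (-153 + h)*(-116 + T) (N(T, h) = (-116 + T)*(-153 + h) = (-153 + h)*(-116 + T))
((16575 - 10418) + N(47, -137)) - 11535 = ((16575 - 10418) + (17748 - 153*47 - 116*(-137) + 47*(-137))) - 11535 = (6157 + (17748 - 7191 + 15892 - 6439)) - 11535 = (6157 + 20010) - 11535 = 26167 - 11535 = 14632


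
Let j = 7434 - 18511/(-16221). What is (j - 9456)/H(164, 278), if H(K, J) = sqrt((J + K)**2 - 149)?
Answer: -32780351*sqrt(195215)/3166582515 ≈ -4.5738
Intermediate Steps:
H(K, J) = sqrt(-149 + (J + K)**2)
j = 120605425/16221 (j = 7434 - 18511*(-1)/16221 = 7434 - 1*(-18511/16221) = 7434 + 18511/16221 = 120605425/16221 ≈ 7435.1)
(j - 9456)/H(164, 278) = (120605425/16221 - 9456)/(sqrt(-149 + (278 + 164)**2)) = -32780351/(16221*sqrt(-149 + 442**2)) = -32780351/(16221*sqrt(-149 + 195364)) = -32780351*sqrt(195215)/195215/16221 = -32780351*sqrt(195215)/3166582515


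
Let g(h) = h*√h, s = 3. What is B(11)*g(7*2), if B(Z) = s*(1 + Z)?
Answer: 504*√14 ≈ 1885.8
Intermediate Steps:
B(Z) = 3 + 3*Z (B(Z) = 3*(1 + Z) = 3 + 3*Z)
g(h) = h^(3/2)
B(11)*g(7*2) = (3 + 3*11)*(7*2)^(3/2) = (3 + 33)*14^(3/2) = 36*(14*√14) = 504*√14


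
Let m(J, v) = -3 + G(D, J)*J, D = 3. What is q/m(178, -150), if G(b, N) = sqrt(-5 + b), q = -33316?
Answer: 99948/63377 + 5930248*I*sqrt(2)/63377 ≈ 1.577 + 132.33*I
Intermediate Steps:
m(J, v) = -3 + I*J*sqrt(2) (m(J, v) = -3 + sqrt(-5 + 3)*J = -3 + sqrt(-2)*J = -3 + (I*sqrt(2))*J = -3 + I*J*sqrt(2))
q/m(178, -150) = -33316/(-3 + I*178*sqrt(2)) = -33316/(-3 + 178*I*sqrt(2))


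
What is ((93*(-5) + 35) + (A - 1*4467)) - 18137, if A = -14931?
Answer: -37965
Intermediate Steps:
((93*(-5) + 35) + (A - 1*4467)) - 18137 = ((93*(-5) + 35) + (-14931 - 1*4467)) - 18137 = ((-465 + 35) + (-14931 - 4467)) - 18137 = (-430 - 19398) - 18137 = -19828 - 18137 = -37965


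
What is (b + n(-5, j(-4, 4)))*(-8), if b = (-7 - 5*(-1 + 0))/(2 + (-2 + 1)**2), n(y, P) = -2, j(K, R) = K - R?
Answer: 64/3 ≈ 21.333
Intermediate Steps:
b = -2/3 (b = (-7 - 5*(-1))/(2 + (-1)**2) = (-7 + 5)/(2 + 1) = -2/3 ≈ -0.66667)
(b + n(-5, j(-4, 4)))*(-8) = (-2/3 - 2)*(-8) = -8/3*(-8) = 64/3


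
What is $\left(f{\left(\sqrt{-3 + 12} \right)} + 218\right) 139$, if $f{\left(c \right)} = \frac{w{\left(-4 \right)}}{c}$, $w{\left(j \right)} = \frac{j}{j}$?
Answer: $\frac{91045}{3} \approx 30348.0$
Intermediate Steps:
$w{\left(j \right)} = 1$
$f{\left(c \right)} = \frac{1}{c}$ ($f{\left(c \right)} = 1 \frac{1}{c} = \frac{1}{c}$)
$\left(f{\left(\sqrt{-3 + 12} \right)} + 218\right) 139 = \left(\frac{1}{\sqrt{-3 + 12}} + 218\right) 139 = \left(\frac{1}{\sqrt{9}} + 218\right) 139 = \left(\frac{1}{3} + 218\right) 139 = \frac{655}{3} \cdot 139 = \frac{91045}{3}$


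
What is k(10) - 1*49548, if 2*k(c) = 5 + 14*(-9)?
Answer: -99217/2 ≈ -49609.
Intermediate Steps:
k(c) = -121/2 (k(c) = (5 + 14*(-9))/2 = (5 - 126)/2 = (½)*(-121) = -121/2)
k(10) - 1*49548 = -121/2 - 1*49548 = -121/2 - 49548 = -99217/2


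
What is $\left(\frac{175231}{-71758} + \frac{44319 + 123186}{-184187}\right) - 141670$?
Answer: $- \frac{1872481207081807}{13216890746} \approx -1.4167 \cdot 10^{5}$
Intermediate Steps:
$\left(\frac{175231}{-71758} + \frac{44319 + 123186}{-184187}\right) - 141670 = \left(175231 \left(- \frac{1}{71758}\right) + 167505 \left(- \frac{1}{184187}\right)\right) - 141670 = \left(- \frac{175231}{71758} - \frac{167505}{184187}\right) - 141670 = - \frac{44295095987}{13216890746} - 141670 = - \frac{1872481207081807}{13216890746}$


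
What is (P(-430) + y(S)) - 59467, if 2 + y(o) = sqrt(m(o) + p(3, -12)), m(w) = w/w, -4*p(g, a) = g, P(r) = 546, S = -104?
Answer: -117845/2 ≈ -58923.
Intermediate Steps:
p(g, a) = -g/4
m(w) = 1
y(o) = -3/2 (y(o) = -2 + sqrt(1 - 1/4*3) = -2 + sqrt(1 - 3/4) = -2 + sqrt(1/4) = -2 + 1/2 = -3/2)
(P(-430) + y(S)) - 59467 = (546 - 3/2) - 59467 = 1089/2 - 59467 = -117845/2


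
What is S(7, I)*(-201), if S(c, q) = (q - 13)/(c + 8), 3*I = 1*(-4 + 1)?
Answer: 938/5 ≈ 187.60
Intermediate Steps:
I = -1 (I = (1*(-4 + 1))/3 = (1*(-3))/3 = (1/3)*(-3) = -1)
S(c, q) = (-13 + q)/(8 + c)
S(7, I)*(-201) = ((-13 - 1)/(8 + 7))*(-201) = (-14/15)*(-201) = ((1/15)*(-14))*(-201) = -14/15*(-201) = 938/5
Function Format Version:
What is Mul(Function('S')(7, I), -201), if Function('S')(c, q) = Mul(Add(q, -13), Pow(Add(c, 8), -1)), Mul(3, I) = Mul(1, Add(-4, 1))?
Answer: Rational(938, 5) ≈ 187.60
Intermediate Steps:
I = -1 (I = Mul(Rational(1, 3), Mul(1, Add(-4, 1))) = Mul(Rational(1, 3), Mul(1, -3)) = Mul(Rational(1, 3), -3) = -1)
Function('S')(c, q) = Mul(Pow(Add(8, c), -1), Add(-13, q)) (Function('S')(c, q) = Mul(Add(-13, q), Pow(Add(8, c), -1)) = Mul(Pow(Add(8, c), -1), Add(-13, q)))
Mul(Function('S')(7, I), -201) = Mul(Mul(Pow(Add(8, 7), -1), Add(-13, -1)), -201) = Mul(Mul(Pow(15, -1), -14), -201) = Mul(Mul(Rational(1, 15), -14), -201) = Mul(Rational(-14, 15), -201) = Rational(938, 5)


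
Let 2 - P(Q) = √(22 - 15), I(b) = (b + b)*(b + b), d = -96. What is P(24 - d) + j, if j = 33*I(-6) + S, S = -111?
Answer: 4643 - √7 ≈ 4640.4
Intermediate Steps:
I(b) = 4*b² (I(b) = (2*b)*(2*b) = 4*b²)
P(Q) = 2 - √7 (P(Q) = 2 - √(22 - 15) = 2 - √7)
j = 4641 (j = 33*(4*(-6)²) - 111 = 33*(4*36) - 111 = 33*144 - 111 = 4752 - 111 = 4641)
P(24 - d) + j = (2 - √7) + 4641 = 4643 - √7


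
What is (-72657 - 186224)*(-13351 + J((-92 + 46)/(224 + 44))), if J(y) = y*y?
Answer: 62061549119787/17956 ≈ 3.4563e+9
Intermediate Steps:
J(y) = y²
(-72657 - 186224)*(-13351 + J((-92 + 46)/(224 + 44))) = (-72657 - 186224)*(-13351 + ((-92 + 46)/(224 + 44))²) = -258881*(-13351 + (-46/268)²) = -258881*(-13351 + (-46*1/268)²) = -258881*(-13351 + (-23/134)²) = -258881*(-13351 + 529/17956) = -258881*(-239730027/17956) = 62061549119787/17956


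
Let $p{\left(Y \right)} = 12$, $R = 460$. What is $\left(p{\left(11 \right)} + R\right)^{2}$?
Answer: $222784$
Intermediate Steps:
$\left(p{\left(11 \right)} + R\right)^{2} = \left(12 + 460\right)^{2} = 472^{2} = 222784$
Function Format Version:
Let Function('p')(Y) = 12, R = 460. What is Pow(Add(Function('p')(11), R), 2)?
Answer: 222784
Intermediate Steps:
Pow(Add(Function('p')(11), R), 2) = Pow(Add(12, 460), 2) = Pow(472, 2) = 222784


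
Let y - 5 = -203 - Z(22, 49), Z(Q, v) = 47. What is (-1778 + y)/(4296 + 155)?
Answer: -2023/4451 ≈ -0.45450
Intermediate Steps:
y = -245 (y = 5 + (-203 - 1*47) = 5 + (-203 - 47) = 5 - 250 = -245)
(-1778 + y)/(4296 + 155) = (-1778 - 245)/(4296 + 155) = -2023/4451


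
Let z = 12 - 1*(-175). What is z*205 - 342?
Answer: 37993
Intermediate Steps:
z = 187 (z = 12 + 175 = 187)
z*205 - 342 = 187*205 - 342 = 38335 - 342 = 37993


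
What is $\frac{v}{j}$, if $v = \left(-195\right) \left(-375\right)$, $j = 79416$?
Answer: $\frac{8125}{8824} \approx 0.92078$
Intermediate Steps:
$v = 73125$
$\frac{v}{j} = \frac{73125}{79416} = 73125 \cdot \frac{1}{79416} = \frac{8125}{8824}$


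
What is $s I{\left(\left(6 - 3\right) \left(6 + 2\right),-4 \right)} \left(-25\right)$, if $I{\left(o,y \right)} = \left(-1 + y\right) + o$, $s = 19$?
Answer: $-9025$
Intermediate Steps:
$I{\left(o,y \right)} = -1 + o + y$
$s I{\left(\left(6 - 3\right) \left(6 + 2\right),-4 \right)} \left(-25\right) = 19 \left(-1 + \left(6 - 3\right) \left(6 + 2\right) - 4\right) \left(-25\right) = 19 \left(-1 + 3 \cdot 8 - 4\right) \left(-25\right) = 19 \left(-1 + 24 - 4\right) \left(-25\right) = 19 \cdot 19 \left(-25\right) = 361 \left(-25\right) = -9025$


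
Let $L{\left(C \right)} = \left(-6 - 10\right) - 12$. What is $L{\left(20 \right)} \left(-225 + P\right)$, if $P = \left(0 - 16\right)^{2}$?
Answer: $-868$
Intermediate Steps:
$L{\left(C \right)} = -28$ ($L{\left(C \right)} = -16 - 12 = -28$)
$P = 256$ ($P = \left(-16\right)^{2} = 256$)
$L{\left(20 \right)} \left(-225 + P\right) = - 28 \left(-225 + 256\right) = \left(-28\right) 31 = -868$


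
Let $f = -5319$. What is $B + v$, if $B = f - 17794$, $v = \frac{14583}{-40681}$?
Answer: $- \frac{940274536}{40681} \approx -23113.0$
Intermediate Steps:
$v = - \frac{14583}{40681}$ ($v = 14583 \left(- \frac{1}{40681}\right) = - \frac{14583}{40681} \approx -0.35847$)
$B = -23113$ ($B = -5319 - 17794 = -23113$)
$B + v = -23113 - \frac{14583}{40681} = - \frac{940274536}{40681}$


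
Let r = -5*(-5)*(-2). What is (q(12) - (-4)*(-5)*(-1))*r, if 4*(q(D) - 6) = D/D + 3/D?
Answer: -10525/8 ≈ -1315.6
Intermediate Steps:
r = -50 (r = 25*(-2) = -50)
q(D) = 25/4 + 3/(4*D) (q(D) = 6 + (D/D + 3/D)/4 = 6 + (1 + 3/D)/4 = 6 + (¼ + 3/(4*D)) = 25/4 + 3/(4*D))
(q(12) - (-4)*(-5)*(-1))*r = ((¼)*(3 + 25*12)/12 - (-4)*(-5)*(-1))*(-50) = ((¼)*(1/12)*(3 + 300) - 4*5*(-1))*(-50) = ((¼)*(1/12)*303 - 20*(-1))*(-50) = (101/16 + 20)*(-50) = (421/16)*(-50) = -10525/8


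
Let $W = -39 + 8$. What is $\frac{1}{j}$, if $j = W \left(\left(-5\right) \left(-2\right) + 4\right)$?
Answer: $- \frac{1}{434} \approx -0.0023041$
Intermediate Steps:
$W = -31$
$j = -434$ ($j = - 31 \left(\left(-5\right) \left(-2\right) + 4\right) = - 31 \left(10 + 4\right) = \left(-31\right) 14 = -434$)
$\frac{1}{j} = \frac{1}{-434} = - \frac{1}{434}$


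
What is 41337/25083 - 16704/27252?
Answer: 727911/703253 ≈ 1.0351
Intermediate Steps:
41337/25083 - 16704/27252 = 41337*(1/25083) - 16704*1/27252 = 1531/929 - 464/757 = 727911/703253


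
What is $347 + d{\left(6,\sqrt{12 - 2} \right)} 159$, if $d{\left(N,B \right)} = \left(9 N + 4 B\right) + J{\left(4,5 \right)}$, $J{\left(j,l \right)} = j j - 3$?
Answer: $11000 + 636 \sqrt{10} \approx 13011.0$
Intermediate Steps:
$J{\left(j,l \right)} = -3 + j^{2}$ ($J{\left(j,l \right)} = j^{2} - 3 = -3 + j^{2}$)
$d{\left(N,B \right)} = 13 + 4 B + 9 N$ ($d{\left(N,B \right)} = \left(9 N + 4 B\right) - \left(3 - 4^{2}\right) = \left(4 B + 9 N\right) + \left(-3 + 16\right) = \left(4 B + 9 N\right) + 13 = 13 + 4 B + 9 N$)
$347 + d{\left(6,\sqrt{12 - 2} \right)} 159 = 347 + \left(13 + 4 \sqrt{12 - 2} + 9 \cdot 6\right) 159 = 347 + \left(13 + 4 \sqrt{10} + 54\right) 159 = 347 + \left(67 + 4 \sqrt{10}\right) 159 = 347 + \left(10653 + 636 \sqrt{10}\right) = 11000 + 636 \sqrt{10}$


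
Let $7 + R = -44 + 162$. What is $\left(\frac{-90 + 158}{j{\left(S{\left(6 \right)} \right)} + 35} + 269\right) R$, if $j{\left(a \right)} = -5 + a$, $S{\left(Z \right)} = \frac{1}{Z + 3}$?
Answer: $\frac{8159721}{271} \approx 30110.0$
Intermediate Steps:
$S{\left(Z \right)} = \frac{1}{3 + Z}$
$R = 111$ ($R = -7 + \left(-44 + 162\right) = -7 + 118 = 111$)
$\left(\frac{-90 + 158}{j{\left(S{\left(6 \right)} \right)} + 35} + 269\right) R = \left(\frac{-90 + 158}{\left(-5 + \frac{1}{3 + 6}\right) + 35} + 269\right) 111 = \left(\frac{68}{\left(-5 + \frac{1}{9}\right) + 35} + 269\right) 111 = \left(\frac{68}{- \frac{44}{9} + 35} + 269\right) 111 = \left(\frac{68}{\frac{271}{9}} + 269\right) 111 = \left(68 \cdot \frac{9}{271} + 269\right) 111 = \left(\frac{612}{271} + 269\right) 111 = \frac{73511}{271} \cdot 111 = \frac{8159721}{271}$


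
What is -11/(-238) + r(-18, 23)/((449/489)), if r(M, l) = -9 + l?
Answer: 1634287/106862 ≈ 15.293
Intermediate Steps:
-11/(-238) + r(-18, 23)/((449/489)) = -11/(-238) + (-9 + 23)/((449/489)) = -11*(-1/238) + 14/((449*(1/489))) = 11/238 + 14/(449/489) = 11/238 + 14*(489/449) = 11/238 + 6846/449 = 1634287/106862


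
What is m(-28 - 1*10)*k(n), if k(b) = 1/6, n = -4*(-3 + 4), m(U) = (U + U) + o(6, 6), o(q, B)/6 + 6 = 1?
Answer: -53/3 ≈ -17.667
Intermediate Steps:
o(q, B) = -30 (o(q, B) = -36 + 6*1 = -36 + 6 = -30)
m(U) = -30 + 2*U (m(U) = (U + U) - 30 = 2*U - 30 = -30 + 2*U)
n = -4 (n = -4*1 = -4)
k(b) = ⅙
m(-28 - 1*10)*k(n) = (-30 + 2*(-28 - 1*10))*(⅙) = (-30 + 2*(-28 - 10))*(⅙) = (-30 + 2*(-38))*(⅙) = (-30 - 76)*(⅙) = -106*⅙ = -53/3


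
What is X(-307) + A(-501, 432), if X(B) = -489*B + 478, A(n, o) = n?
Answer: 150100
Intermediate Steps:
X(B) = 478 - 489*B
X(-307) + A(-501, 432) = (478 - 489*(-307)) - 501 = (478 + 150123) - 501 = 150601 - 501 = 150100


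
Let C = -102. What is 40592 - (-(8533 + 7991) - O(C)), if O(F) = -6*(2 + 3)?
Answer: 57086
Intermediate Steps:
O(F) = -30 (O(F) = -6*5 = -30)
40592 - (-(8533 + 7991) - O(C)) = 40592 - (-(8533 + 7991) - 1*(-30)) = 40592 - (-1*16524 + 30) = 40592 - (-16524 + 30) = 40592 - 1*(-16494) = 40592 + 16494 = 57086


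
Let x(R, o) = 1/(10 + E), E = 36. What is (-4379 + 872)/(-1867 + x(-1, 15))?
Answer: 53774/28627 ≈ 1.8784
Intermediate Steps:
x(R, o) = 1/46 (x(R, o) = 1/(10 + 36) = 1/46)
(-4379 + 872)/(-1867 + x(-1, 15)) = (-4379 + 872)/(-1867 + 1/46) = -3507/(-85881/46) = -3507*(-46/85881) = 53774/28627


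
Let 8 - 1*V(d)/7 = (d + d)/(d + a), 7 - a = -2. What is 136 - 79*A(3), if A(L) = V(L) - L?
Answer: -7549/2 ≈ -3774.5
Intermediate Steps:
a = 9 (a = 7 - 1*(-2) = 7 + 2 = 9)
V(d) = 56 - 14*d/(9 + d) (V(d) = 56 - 7*(d + d)/(d + 9) = 56 - 7*2*d/(9 + d) = 56 - 14*d/(9 + d))
A(L) = -L + 42*(12 + L)/(9 + L) (A(L) = 42*(12 + L)/(9 + L) - L = -L + 42*(12 + L)/(9 + L))
136 - 79*A(3) = 136 - 79*(504 - 1*3² + 33*3)/(9 + 3) = 136 - 79*(504 - 1*9 + 99)/12 = 136 - 79*(504 - 9 + 99)/12 = 136 - 79*594/12 = 136 - 79*99/2 = 136 - 7821/2 = -7549/2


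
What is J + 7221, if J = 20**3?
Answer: 15221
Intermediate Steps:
J = 8000
J + 7221 = 8000 + 7221 = 15221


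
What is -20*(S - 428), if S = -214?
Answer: 12840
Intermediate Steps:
-20*(S - 428) = -20*(-214 - 428) = -20*(-642) = 12840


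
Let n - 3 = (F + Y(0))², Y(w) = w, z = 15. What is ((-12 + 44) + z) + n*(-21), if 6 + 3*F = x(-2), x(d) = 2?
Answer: -160/3 ≈ -53.333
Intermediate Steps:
F = -4/3 (F = -2 + (⅓)*2 = -2 + ⅔ = -4/3 ≈ -1.3333)
n = 43/9 (n = 3 + (-4/3 + 0)² = 3 + (-4/3)² = 3 + 16/9 = 43/9 ≈ 4.7778)
((-12 + 44) + z) + n*(-21) = ((-12 + 44) + 15) + (43/9)*(-21) = (32 + 15) - 301/3 = 47 - 301/3 = -160/3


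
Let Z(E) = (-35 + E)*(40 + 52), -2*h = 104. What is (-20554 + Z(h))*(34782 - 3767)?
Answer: -885726370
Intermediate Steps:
h = -52 (h = -½*104 = -52)
Z(E) = -3220 + 92*E (Z(E) = (-35 + E)*92 = -3220 + 92*E)
(-20554 + Z(h))*(34782 - 3767) = (-20554 + (-3220 + 92*(-52)))*(34782 - 3767) = (-20554 + (-3220 - 4784))*31015 = (-20554 - 8004)*31015 = -28558*31015 = -885726370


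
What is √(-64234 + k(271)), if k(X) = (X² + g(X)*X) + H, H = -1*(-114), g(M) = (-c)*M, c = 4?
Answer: I*√284443 ≈ 533.33*I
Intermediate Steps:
g(M) = -4*M (g(M) = (-1*4)*M = -4*M)
H = 114
k(X) = 114 - 3*X² (k(X) = (X² + (-4*X)*X) + 114 = (X² - 4*X²) + 114 = -3*X² + 114 = 114 - 3*X²)
√(-64234 + k(271)) = √(-64234 + (114 - 3*271²)) = √(-64234 + (114 - 3*73441)) = √(-64234 + (114 - 220323)) = √(-64234 - 220209) = √(-284443) = I*√284443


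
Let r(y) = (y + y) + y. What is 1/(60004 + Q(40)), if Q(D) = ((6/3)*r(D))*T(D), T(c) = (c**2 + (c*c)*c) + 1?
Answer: 1/15804244 ≈ 6.3274e-8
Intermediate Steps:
r(y) = 3*y (r(y) = 2*y + y = 3*y)
T(c) = 1 + c**2 + c**3 (T(c) = (c**2 + c**2*c) + 1 = (c**2 + c**3) + 1 = 1 + c**2 + c**3)
Q(D) = 6*D*(1 + D**2 + D**3) (Q(D) = ((6/3)*(3*D))*(1 + D**2 + D**3) = ((6*(1/3))*(3*D))*(1 + D**2 + D**3) = (2*(3*D))*(1 + D**2 + D**3) = (6*D)*(1 + D**2 + D**3) = 6*D*(1 + D**2 + D**3))
1/(60004 + Q(40)) = 1/(60004 + 6*40*(1 + 40**2 + 40**3)) = 1/(60004 + 6*40*(1 + 1600 + 64000)) = 1/(60004 + 6*40*65601) = 1/(60004 + 15744240) = 1/15804244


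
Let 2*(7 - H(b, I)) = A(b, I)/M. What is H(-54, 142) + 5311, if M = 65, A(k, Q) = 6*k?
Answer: 345832/65 ≈ 5320.5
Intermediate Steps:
H(b, I) = 7 - 3*b/65 (H(b, I) = 7 - 6*b/(2*65) = 7 - 3*b/65)
H(-54, 142) + 5311 = (7 - 3/65*(-54)) + 5311 = (7 + 162/65) + 5311 = 617/65 + 5311 = 345832/65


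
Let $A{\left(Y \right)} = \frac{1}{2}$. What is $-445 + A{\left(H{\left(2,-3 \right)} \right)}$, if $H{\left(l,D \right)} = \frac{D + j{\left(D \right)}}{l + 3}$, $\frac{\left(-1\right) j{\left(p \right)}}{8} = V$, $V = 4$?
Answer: $- \frac{889}{2} \approx -444.5$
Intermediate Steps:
$j{\left(p \right)} = -32$ ($j{\left(p \right)} = \left(-8\right) 4 = -32$)
$H{\left(l,D \right)} = \frac{-32 + D}{3 + l}$ ($H{\left(l,D \right)} = \frac{D - 32}{l + 3} = \frac{-32 + D}{3 + l}$)
$A{\left(Y \right)} = \frac{1}{2}$
$-445 + A{\left(H{\left(2,-3 \right)} \right)} = -445 + \frac{1}{2} = - \frac{889}{2}$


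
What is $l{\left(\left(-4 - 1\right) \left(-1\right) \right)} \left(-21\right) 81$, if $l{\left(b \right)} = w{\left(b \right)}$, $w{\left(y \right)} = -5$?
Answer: $8505$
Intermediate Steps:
$l{\left(b \right)} = -5$
$l{\left(\left(-4 - 1\right) \left(-1\right) \right)} \left(-21\right) 81 = \left(-5\right) \left(-21\right) 81 = 105 \cdot 81 = 8505$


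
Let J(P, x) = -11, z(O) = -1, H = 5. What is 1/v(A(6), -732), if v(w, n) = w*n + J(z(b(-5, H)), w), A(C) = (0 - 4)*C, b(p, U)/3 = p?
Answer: 1/17557 ≈ 5.6957e-5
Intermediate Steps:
b(p, U) = 3*p
A(C) = -4*C
v(w, n) = -11 + n*w (v(w, n) = w*n - 11 = n*w - 11 = -11 + n*w)
1/v(A(6), -732) = 1/(-11 - (-2928)*6) = 1/(-11 - 732*(-24)) = 1/(-11 + 17568) = 1/17557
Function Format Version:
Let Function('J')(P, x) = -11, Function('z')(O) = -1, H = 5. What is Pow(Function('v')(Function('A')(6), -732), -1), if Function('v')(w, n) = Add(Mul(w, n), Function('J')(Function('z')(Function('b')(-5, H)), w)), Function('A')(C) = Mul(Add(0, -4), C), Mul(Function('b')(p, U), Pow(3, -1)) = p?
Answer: Rational(1, 17557) ≈ 5.6957e-5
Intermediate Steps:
Function('b')(p, U) = Mul(3, p)
Function('A')(C) = Mul(-4, C)
Function('v')(w, n) = Add(-11, Mul(n, w)) (Function('v')(w, n) = Add(Mul(w, n), -11) = Add(Mul(n, w), -11) = Add(-11, Mul(n, w)))
Pow(Function('v')(Function('A')(6), -732), -1) = Pow(Add(-11, Mul(-732, Mul(-4, 6))), -1) = Pow(Add(-11, Mul(-732, -24)), -1) = Pow(Add(-11, 17568), -1) = Pow(17557, -1) = Rational(1, 17557)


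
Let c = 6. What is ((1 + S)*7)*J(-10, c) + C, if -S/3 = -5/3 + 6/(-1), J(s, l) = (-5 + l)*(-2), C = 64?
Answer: -272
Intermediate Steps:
J(s, l) = 10 - 2*l
S = 23 (S = -3*(-5/3 + 6/(-1)) = -3*(-5*⅓ + 6*(-1)) = -3*(-5/3 - 6) = -3*(-23/3) = 23)
((1 + S)*7)*J(-10, c) + C = ((1 + 23)*7)*(10 - 2*6) + 64 = (24*7)*(10 - 12) + 64 = 168*(-2) + 64 = -336 + 64 = -272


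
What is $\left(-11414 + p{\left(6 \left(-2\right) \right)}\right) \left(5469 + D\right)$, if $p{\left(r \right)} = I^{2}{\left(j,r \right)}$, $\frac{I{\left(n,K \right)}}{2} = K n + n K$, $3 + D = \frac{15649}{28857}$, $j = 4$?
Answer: $\frac{4014686879950}{28857} \approx 1.3912 \cdot 10^{8}$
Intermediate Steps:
$D = - \frac{70922}{28857}$ ($D = -3 + \frac{15649}{28857} = - \frac{70922}{28857} \approx -2.4577$)
$I{\left(n,K \right)} = 4 K n$ ($I{\left(n,K \right)} = 2 \left(K n + n K\right) = 2 \left(K n + K n\right) = 2 \cdot 2 K n = 4 K n$)
$p{\left(r \right)} = 256 r^{2}$ ($p{\left(r \right)} = \left(4 r 4\right)^{2} = \left(16 r\right)^{2} = 256 r^{2}$)
$\left(-11414 + p{\left(6 \left(-2\right) \right)}\right) \left(5469 + D\right) = \left(-11414 + 256 \left(6 \left(-2\right)\right)^{2}\right) \left(5469 - \frac{70922}{28857}\right) = \left(-11414 + 256 \left(-12\right)^{2}\right) \frac{157748011}{28857} = \left(-11414 + 256 \cdot 144\right) \frac{157748011}{28857} = \left(-11414 + 36864\right) \frac{157748011}{28857} = 25450 \cdot \frac{157748011}{28857} = \frac{4014686879950}{28857}$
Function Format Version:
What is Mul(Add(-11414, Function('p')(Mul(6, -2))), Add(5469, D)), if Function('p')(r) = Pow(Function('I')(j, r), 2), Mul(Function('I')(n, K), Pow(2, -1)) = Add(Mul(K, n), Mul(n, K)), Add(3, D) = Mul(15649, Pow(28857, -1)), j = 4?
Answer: Rational(4014686879950, 28857) ≈ 1.3912e+8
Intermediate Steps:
D = Rational(-70922, 28857) (D = Add(-3, Mul(15649, Pow(28857, -1))) = Add(-3, Mul(15649, Rational(1, 28857))) = Add(-3, Rational(15649, 28857)) = Rational(-70922, 28857) ≈ -2.4577)
Function('I')(n, K) = Mul(4, K, n) (Function('I')(n, K) = Mul(2, Add(Mul(K, n), Mul(n, K))) = Mul(2, Add(Mul(K, n), Mul(K, n))) = Mul(2, Mul(2, K, n)) = Mul(4, K, n))
Function('p')(r) = Mul(256, Pow(r, 2)) (Function('p')(r) = Pow(Mul(4, r, 4), 2) = Pow(Mul(16, r), 2) = Mul(256, Pow(r, 2)))
Mul(Add(-11414, Function('p')(Mul(6, -2))), Add(5469, D)) = Mul(Add(-11414, Mul(256, Pow(Mul(6, -2), 2))), Add(5469, Rational(-70922, 28857))) = Mul(Add(-11414, Mul(256, Pow(-12, 2))), Rational(157748011, 28857)) = Mul(Add(-11414, Mul(256, 144)), Rational(157748011, 28857)) = Mul(Add(-11414, 36864), Rational(157748011, 28857)) = Mul(25450, Rational(157748011, 28857)) = Rational(4014686879950, 28857)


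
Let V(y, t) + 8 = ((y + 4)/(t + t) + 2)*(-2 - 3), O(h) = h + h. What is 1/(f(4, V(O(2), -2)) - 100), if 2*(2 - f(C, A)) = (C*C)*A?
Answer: -1/34 ≈ -0.029412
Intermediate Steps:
O(h) = 2*h
V(y, t) = -18 - 5*(4 + y)/(2*t) (V(y, t) = -8 + ((y + 4)/(t + t) + 2)*(-2 - 3) = -8 + ((4 + y)/((2*t)) + 2)*(-5) = -8 + ((4 + y)*(1/(2*t)) + 2)*(-5) = -8 + ((4 + y)/(2*t) + 2)*(-5) = -8 + (2 + (4 + y)/(2*t))*(-5) = -8 + (-10 - 5*(4 + y)/(2*t)) = -18 - 5*(4 + y)/(2*t))
f(C, A) = 2 - A*C²/2 (f(C, A) = 2 - C*C*A/2 = 2 - C²*A/2 = 2 - A*C²/2)
1/(f(4, V(O(2), -2)) - 100) = 1/((2 - ½*(½)*(-20 - 36*(-2) - 10*2)/(-2)*4²) - 100) = 1/((2 - ½*(½)*(-½)*(-20 + 72 - 5*4)*16) - 100) = 1/((2 - ½*(½)*(-½)*(-20 + 72 - 20)*16) - 100) = 1/((2 - ½*(½)*(-½)*32*16) - 100) = 1/((2 - ½*(-8)*16) - 100) = 1/((2 + 64) - 100) = 1/(66 - 100) = 1/(-34) = -1/34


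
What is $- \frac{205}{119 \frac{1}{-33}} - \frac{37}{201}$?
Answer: $\frac{1355362}{23919} \approx 56.665$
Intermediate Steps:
$- \frac{205}{119 \frac{1}{-33}} - \frac{37}{201} = - \frac{205}{119 \left(- \frac{1}{33}\right)} - \frac{37}{201} = - \frac{205}{- \frac{119}{33}} - \frac{37}{201} = \left(-205\right) \left(- \frac{33}{119}\right) - \frac{37}{201} = \frac{6765}{119} - \frac{37}{201} = \frac{1355362}{23919}$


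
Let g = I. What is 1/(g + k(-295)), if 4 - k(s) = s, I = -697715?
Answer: -1/697416 ≈ -1.4339e-6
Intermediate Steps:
k(s) = 4 - s
g = -697715
1/(g + k(-295)) = 1/(-697715 + (4 - 1*(-295))) = 1/(-697715 + (4 + 295)) = 1/(-697715 + 299) = 1/(-697416) = -1/697416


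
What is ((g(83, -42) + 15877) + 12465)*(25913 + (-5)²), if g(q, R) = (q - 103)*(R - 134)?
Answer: 826436556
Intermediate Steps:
g(q, R) = (-134 + R)*(-103 + q) (g(q, R) = (-103 + q)*(-134 + R) = (-134 + R)*(-103 + q))
((g(83, -42) + 15877) + 12465)*(25913 + (-5)²) = (((13802 - 134*83 - 103*(-42) - 42*83) + 15877) + 12465)*(25913 + (-5)²) = (((13802 - 11122 + 4326 - 3486) + 15877) + 12465)*(25913 + 25) = ((3520 + 15877) + 12465)*25938 = (19397 + 12465)*25938 = 31862*25938 = 826436556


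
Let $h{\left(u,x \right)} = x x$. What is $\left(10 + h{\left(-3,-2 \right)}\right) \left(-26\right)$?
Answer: $-364$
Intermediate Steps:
$h{\left(u,x \right)} = x^{2}$
$\left(10 + h{\left(-3,-2 \right)}\right) \left(-26\right) = \left(10 + \left(-2\right)^{2}\right) \left(-26\right) = \left(10 + 4\right) \left(-26\right) = 14 \left(-26\right) = -364$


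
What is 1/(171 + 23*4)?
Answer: 1/263 ≈ 0.0038023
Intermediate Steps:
1/(171 + 23*4) = 1/(171 + 92) = 1/263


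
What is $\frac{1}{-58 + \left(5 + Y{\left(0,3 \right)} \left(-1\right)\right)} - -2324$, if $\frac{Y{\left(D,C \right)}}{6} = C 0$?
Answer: $\frac{123171}{53} \approx 2324.0$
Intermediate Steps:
$Y{\left(D,C \right)} = 0$ ($Y{\left(D,C \right)} = 6 C 0 = 6 \cdot 0 = 0$)
$\frac{1}{-58 + \left(5 + Y{\left(0,3 \right)} \left(-1\right)\right)} - -2324 = \frac{1}{-58 + \left(5 + 0 \left(-1\right)\right)} - -2324 = \frac{1}{-58 + \left(5 + 0\right)} + 2324 = \frac{1}{-58 + 5} + 2324 = \frac{1}{-53} + 2324 = - \frac{1}{53} + 2324 = \frac{123171}{53}$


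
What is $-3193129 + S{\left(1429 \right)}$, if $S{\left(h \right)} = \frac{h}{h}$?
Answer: $-3193128$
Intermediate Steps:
$S{\left(h \right)} = 1$
$-3193129 + S{\left(1429 \right)} = -3193129 + 1 = -3193128$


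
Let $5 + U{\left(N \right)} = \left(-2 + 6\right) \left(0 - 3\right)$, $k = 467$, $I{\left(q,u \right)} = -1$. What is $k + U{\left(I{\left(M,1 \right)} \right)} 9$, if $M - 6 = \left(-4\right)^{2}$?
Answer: $314$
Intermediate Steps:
$M = 22$ ($M = 6 + \left(-4\right)^{2} = 6 + 16 = 22$)
$U{\left(N \right)} = -17$ ($U{\left(N \right)} = -5 + \left(-2 + 6\right) \left(0 - 3\right) = -5 + 4 \left(-3\right) = -5 - 12 = -17$)
$k + U{\left(I{\left(M,1 \right)} \right)} 9 = 467 - 153 = 314$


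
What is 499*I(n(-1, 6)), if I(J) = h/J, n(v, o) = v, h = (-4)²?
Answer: -7984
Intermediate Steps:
h = 16
I(J) = 16/J
499*I(n(-1, 6)) = 499*(16/(-1)) = 499*(16*(-1)) = 499*(-16) = -7984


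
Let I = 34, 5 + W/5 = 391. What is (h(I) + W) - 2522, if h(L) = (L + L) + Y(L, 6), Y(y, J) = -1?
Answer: -525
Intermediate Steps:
W = 1930 (W = -25 + 5*391 = -25 + 1955 = 1930)
h(L) = -1 + 2*L (h(L) = (L + L) - 1 = 2*L - 1 = -1 + 2*L)
(h(I) + W) - 2522 = ((-1 + 2*34) + 1930) - 2522 = ((-1 + 68) + 1930) - 2522 = (67 + 1930) - 2522 = 1997 - 2522 = -525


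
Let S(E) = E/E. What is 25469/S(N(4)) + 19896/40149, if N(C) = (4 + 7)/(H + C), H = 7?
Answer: 340858259/13383 ≈ 25470.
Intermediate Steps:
N(C) = 11/(7 + C) (N(C) = (4 + 7)/(7 + C) = 11/(7 + C))
S(E) = 1
25469/S(N(4)) + 19896/40149 = 25469/1 + 19896/40149 = 25469*1 + 19896*(1/40149) = 25469 + 6632/13383 = 340858259/13383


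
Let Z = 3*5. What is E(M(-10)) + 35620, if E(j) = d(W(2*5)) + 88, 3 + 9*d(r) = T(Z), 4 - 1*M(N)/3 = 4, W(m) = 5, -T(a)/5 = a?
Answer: 107098/3 ≈ 35699.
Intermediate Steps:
Z = 15
T(a) = -5*a
M(N) = 0 (M(N) = 12 - 3*4 = 12 - 12 = 0)
d(r) = -26/3 (d(r) = -1/3 + (-5*15)/9 = -1/3 + (1/9)*(-75) = -1/3 - 25/3 = -26/3)
E(j) = 238/3 (E(j) = -26/3 + 88 = 238/3)
E(M(-10)) + 35620 = 238/3 + 35620 = 107098/3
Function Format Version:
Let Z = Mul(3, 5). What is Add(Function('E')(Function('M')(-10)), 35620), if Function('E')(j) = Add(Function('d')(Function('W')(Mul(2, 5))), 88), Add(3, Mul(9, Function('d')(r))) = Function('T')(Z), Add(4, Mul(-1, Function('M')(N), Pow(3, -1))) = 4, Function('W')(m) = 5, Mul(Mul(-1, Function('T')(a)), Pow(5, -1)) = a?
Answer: Rational(107098, 3) ≈ 35699.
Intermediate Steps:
Z = 15
Function('T')(a) = Mul(-5, a)
Function('M')(N) = 0 (Function('M')(N) = Add(12, Mul(-3, 4)) = Add(12, -12) = 0)
Function('d')(r) = Rational(-26, 3) (Function('d')(r) = Add(Rational(-1, 3), Mul(Rational(1, 9), Mul(-5, 15))) = Add(Rational(-1, 3), Mul(Rational(1, 9), -75)) = Add(Rational(-1, 3), Rational(-25, 3)) = Rational(-26, 3))
Function('E')(j) = Rational(238, 3) (Function('E')(j) = Add(Rational(-26, 3), 88) = Rational(238, 3))
Add(Function('E')(Function('M')(-10)), 35620) = Add(Rational(238, 3), 35620) = Rational(107098, 3)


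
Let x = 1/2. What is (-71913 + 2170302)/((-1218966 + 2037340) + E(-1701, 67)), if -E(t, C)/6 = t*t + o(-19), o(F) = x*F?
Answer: -2098389/16541975 ≈ -0.12685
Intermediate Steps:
x = 1/2 ≈ 0.50000
o(F) = F/2
E(t, C) = 57 - 6*t**2 (E(t, C) = -6*(t*t + (1/2)*(-19)) = -6*(t**2 - 19/2) = -6*(-19/2 + t**2) = 57 - 6*t**2)
(-71913 + 2170302)/((-1218966 + 2037340) + E(-1701, 67)) = (-71913 + 2170302)/((-1218966 + 2037340) + (57 - 6*(-1701)**2)) = 2098389/(818374 + (57 - 6*2893401)) = 2098389/(818374 + (57 - 17360406)) = 2098389/(818374 - 17360349) = 2098389/(-16541975) = 2098389*(-1/16541975) = -2098389/16541975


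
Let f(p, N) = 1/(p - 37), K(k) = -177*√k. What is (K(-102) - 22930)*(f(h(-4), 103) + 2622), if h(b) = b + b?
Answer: -541097554/9 - 6961351*I*√102/15 ≈ -6.0122e+7 - 4.6871e+6*I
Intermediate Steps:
h(b) = 2*b
f(p, N) = 1/(-37 + p)
(K(-102) - 22930)*(f(h(-4), 103) + 2622) = (-177*I*√102 - 22930)*(1/(-37 + 2*(-4)) + 2622) = (-177*I*√102 - 22930)*(1/(-37 - 8) + 2622) = (-177*I*√102 - 22930)*(1/(-45) + 2622) = (-22930 - 177*I*√102)*(-1/45 + 2622) = (-22930 - 177*I*√102)*(117989/45) = -541097554/9 - 6961351*I*√102/15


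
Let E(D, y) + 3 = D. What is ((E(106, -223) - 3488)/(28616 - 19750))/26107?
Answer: -3385/231464662 ≈ -1.4624e-5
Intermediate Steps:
E(D, y) = -3 + D
((E(106, -223) - 3488)/(28616 - 19750))/26107 = (((-3 + 106) - 3488)/(28616 - 19750))/26107 = ((103 - 3488)/8866)*(1/26107) = -3385*1/8866*(1/26107) = -3385/8866*1/26107 = -3385/231464662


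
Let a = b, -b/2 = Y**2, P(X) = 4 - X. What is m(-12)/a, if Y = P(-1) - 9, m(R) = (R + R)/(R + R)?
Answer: -1/32 ≈ -0.031250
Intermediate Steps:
m(R) = 1 (m(R) = (2*R)/((2*R)) = (2*R)*(1/(2*R)) = 1)
Y = -4 (Y = (4 - 1*(-1)) - 9 = (4 + 1) - 9 = 5 - 9 = -4)
b = -32 (b = -2*(-4)**2 = -2*16 = -32)
a = -32
m(-12)/a = 1/(-32) = 1*(-1/32) = -1/32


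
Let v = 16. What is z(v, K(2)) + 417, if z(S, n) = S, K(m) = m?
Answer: 433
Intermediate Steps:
z(v, K(2)) + 417 = 16 + 417 = 433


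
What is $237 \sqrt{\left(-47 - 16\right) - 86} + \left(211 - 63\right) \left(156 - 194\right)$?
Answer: $-5624 + 237 i \sqrt{149} \approx -5624.0 + 2893.0 i$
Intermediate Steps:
$237 \sqrt{\left(-47 - 16\right) - 86} + \left(211 - 63\right) \left(156 - 194\right) = 237 \sqrt{\left(-47 - 16\right) - 86} + 148 \left(-38\right) = 237 \sqrt{-63 - 86} - 5624 = 237 \sqrt{-149} - 5624 = 237 i \sqrt{149} - 5624 = -5624 + 237 i \sqrt{149}$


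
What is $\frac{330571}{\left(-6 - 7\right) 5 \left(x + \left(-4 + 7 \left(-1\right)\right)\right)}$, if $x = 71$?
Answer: $- \frac{330571}{3900} \approx -84.762$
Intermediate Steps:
$\frac{330571}{\left(-6 - 7\right) 5 \left(x + \left(-4 + 7 \left(-1\right)\right)\right)} = \frac{330571}{\left(-6 - 7\right) 5 \left(71 + \left(-4 + 7 \left(-1\right)\right)\right)} = \frac{330571}{\left(-13\right) 5 \left(71 - 11\right)} = \frac{330571}{\left(-65\right) \left(71 - 11\right)} = \frac{330571}{\left(-65\right) 60} = \frac{330571}{-3900} = 330571 \left(- \frac{1}{3900}\right) = - \frac{330571}{3900}$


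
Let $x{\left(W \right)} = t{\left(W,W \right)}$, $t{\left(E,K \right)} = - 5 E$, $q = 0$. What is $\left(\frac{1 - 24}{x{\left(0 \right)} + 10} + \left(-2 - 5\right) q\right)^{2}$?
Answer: $\frac{529}{100} \approx 5.29$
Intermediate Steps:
$x{\left(W \right)} = - 5 W$
$\left(\frac{1 - 24}{x{\left(0 \right)} + 10} + \left(-2 - 5\right) q\right)^{2} = \left(\frac{1 - 24}{\left(-5\right) 0 + 10} + \left(-2 - 5\right) 0\right)^{2} = \left(- \frac{23}{0 + 10} - 0\right)^{2} = \left(- \frac{23}{10} + 0\right)^{2} = \left(- \frac{23}{10}\right)^{2} = \frac{529}{100}$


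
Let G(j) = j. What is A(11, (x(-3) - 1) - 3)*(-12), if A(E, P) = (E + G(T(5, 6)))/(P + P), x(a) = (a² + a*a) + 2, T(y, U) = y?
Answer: -6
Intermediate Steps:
x(a) = 2 + 2*a² (x(a) = (a² + a²) + 2 = 2*a² + 2 = 2 + 2*a²)
A(E, P) = (5 + E)/(2*P) (A(E, P) = (E + 5)/(P + P) = (5 + E)/((2*P)) = (5 + E)*(1/(2*P)) = (5 + E)/(2*P))
A(11, (x(-3) - 1) - 3)*(-12) = ((5 + 11)/(2*(((2 + 2*(-3)²) - 1) - 3)))*(-12) = ((½)*16/(((2 + 2*9) - 1) - 3))*(-12) = ((½)*16/(((2 + 18) - 1) - 3))*(-12) = ((½)*16/((20 - 1) - 3))*(-12) = ((½)*16/(19 - 3))*(-12) = ((½)*16/16)*(-12) = ((½)*(1/16)*16)*(-12) = (½)*(-12) = -6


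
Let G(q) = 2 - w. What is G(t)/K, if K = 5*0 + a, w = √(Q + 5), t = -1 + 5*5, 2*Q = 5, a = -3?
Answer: -⅔ + √30/6 ≈ 0.24620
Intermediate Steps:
Q = 5/2 (Q = (½)*5 = 5/2 ≈ 2.5000)
t = 24 (t = -1 + 25 = 24)
w = √30/2 (w = √(5/2 + 5) = √(15/2) = √30/2 ≈ 2.7386)
K = -3 (K = 5*0 - 3 = 0 - 3 = -3)
G(q) = 2 - √30/2
G(t)/K = (2 - √30/2)/(-3) = (2 - √30/2)*(-⅓) = -⅔ + √30/6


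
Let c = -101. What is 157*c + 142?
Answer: -15715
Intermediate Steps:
157*c + 142 = 157*(-101) + 142 = -15857 + 142 = -15715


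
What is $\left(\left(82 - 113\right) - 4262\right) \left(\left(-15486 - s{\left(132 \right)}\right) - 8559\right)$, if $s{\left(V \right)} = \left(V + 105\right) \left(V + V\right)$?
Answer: $371829609$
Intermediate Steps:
$s{\left(V \right)} = 2 V \left(105 + V\right)$ ($s{\left(V \right)} = \left(105 + V\right) 2 V = 2 V \left(105 + V\right)$)
$\left(\left(82 - 113\right) - 4262\right) \left(\left(-15486 - s{\left(132 \right)}\right) - 8559\right) = \left(\left(82 - 113\right) - 4262\right) \left(\left(-15486 - 2 \cdot 132 \left(105 + 132\right)\right) - 8559\right) = \left(\left(82 - 113\right) - 4262\right) \left(\left(-15486 - 2 \cdot 132 \cdot 237\right) - 8559\right) = \left(-31 - 4262\right) \left(\left(-15486 - 62568\right) - 8559\right) = - 4293 \left(\left(-15486 - 62568\right) - 8559\right) = - 4293 \left(-78054 - 8559\right) = \left(-4293\right) \left(-86613\right) = 371829609$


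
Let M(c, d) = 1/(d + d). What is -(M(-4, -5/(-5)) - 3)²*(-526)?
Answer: 6575/2 ≈ 3287.5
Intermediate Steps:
M(c, d) = 1/(2*d)
-(M(-4, -5/(-5)) - 3)²*(-526) = -(1/(2*((-5/(-5)))) - 3)²*(-526) = -(1/(2*((-5*(-⅕)))) - 3)²*(-526) = -((½)/1 - 3)²*(-526) = -((½)*1 - 3)²*(-526) = -(½ - 3)²*(-526) = -(-5/2)²*(-526) = -25*(-526)/4 = -1*(-6575/2) = 6575/2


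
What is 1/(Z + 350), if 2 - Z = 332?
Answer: 1/20 ≈ 0.050000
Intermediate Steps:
Z = -330 (Z = 2 - 1*332 = 2 - 332 = -330)
1/(Z + 350) = 1/(-330 + 350) = 1/20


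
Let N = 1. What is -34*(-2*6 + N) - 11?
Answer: 363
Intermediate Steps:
-34*(-2*6 + N) - 11 = -34*(-2*6 + 1) - 11 = -34*(-12 + 1) - 11 = -34*(-11) - 11 = 374 - 11 = 363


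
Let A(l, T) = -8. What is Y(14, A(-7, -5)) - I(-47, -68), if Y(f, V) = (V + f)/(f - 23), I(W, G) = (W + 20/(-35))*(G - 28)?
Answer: -95918/21 ≈ -4567.5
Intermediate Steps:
I(W, G) = (-28 + G)*(-4/7 + W) (I(W, G) = (W + 20*(-1/35))*(-28 + G) = (W - 4/7)*(-28 + G) = (-4/7 + W)*(-28 + G) = (-28 + G)*(-4/7 + W))
Y(f, V) = (V + f)/(-23 + f)
Y(14, A(-7, -5)) - I(-47, -68) = (-8 + 14)/(-23 + 14) - (16 - 28*(-47) - 4/7*(-68) - 68*(-47)) = 6/(-9) - (16 + 1316 + 272/7 + 3196) = -1/9*6 - 1*31968/7 = -2/3 - 31968/7 = -95918/21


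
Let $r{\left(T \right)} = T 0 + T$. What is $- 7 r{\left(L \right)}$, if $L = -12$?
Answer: $84$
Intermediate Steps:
$r{\left(T \right)} = T$ ($r{\left(T \right)} = 0 + T = T$)
$- 7 r{\left(L \right)} = \left(-7\right) \left(-12\right) = 84$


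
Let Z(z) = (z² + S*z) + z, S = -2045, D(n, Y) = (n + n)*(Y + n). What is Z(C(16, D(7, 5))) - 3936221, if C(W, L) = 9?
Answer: -3954536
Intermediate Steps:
D(n, Y) = 2*n*(Y + n) (D(n, Y) = (2*n)*(Y + n) = 2*n*(Y + n))
Z(z) = z² - 2044*z (Z(z) = (z² - 2045*z) + z = z² - 2044*z)
Z(C(16, D(7, 5))) - 3936221 = 9*(-2044 + 9) - 3936221 = 9*(-2035) - 3936221 = -18315 - 3936221 = -3954536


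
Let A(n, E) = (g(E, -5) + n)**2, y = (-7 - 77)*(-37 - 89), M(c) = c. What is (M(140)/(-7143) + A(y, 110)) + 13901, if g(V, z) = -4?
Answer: 799660999903/7143 ≈ 1.1195e+8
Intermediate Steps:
y = 10584 (y = -84*(-126) = 10584)
A(n, E) = (-4 + n)**2
(M(140)/(-7143) + A(y, 110)) + 13901 = (140/(-7143) + (-4 + 10584)**2) + 13901 = (140*(-1/7143) + 10580**2) + 13901 = (-140/7143 + 111936400) + 13901 = 799561705060/7143 + 13901 = 799660999903/7143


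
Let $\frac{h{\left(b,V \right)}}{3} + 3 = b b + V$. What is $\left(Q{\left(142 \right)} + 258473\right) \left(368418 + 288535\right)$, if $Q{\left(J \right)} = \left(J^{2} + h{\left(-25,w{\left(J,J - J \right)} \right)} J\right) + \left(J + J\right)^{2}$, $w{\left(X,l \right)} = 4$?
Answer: $411232212457$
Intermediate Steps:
$h{\left(b,V \right)} = -9 + 3 V + 3 b^{2}$ ($h{\left(b,V \right)} = -9 + 3 \left(b b + V\right) = -9 + 3 \left(b^{2} + V\right) = -9 + 3 \left(V + b^{2}\right) = -9 + \left(3 V + 3 b^{2}\right) = -9 + 3 V + 3 b^{2}$)
$Q{\left(J \right)} = 5 J^{2} + 1878 J$ ($Q{\left(J \right)} = \left(J^{2} + \left(-9 + 3 \cdot 4 + 3 \left(-25\right)^{2}\right) J\right) + \left(J + J\right)^{2} = \left(J^{2} + \left(-9 + 12 + 3 \cdot 625\right) J\right) + \left(2 J\right)^{2} = \left(J^{2} + \left(-9 + 12 + 1875\right) J\right) + 4 J^{2} = \left(J^{2} + 1878 J\right) + 4 J^{2} = 5 J^{2} + 1878 J$)
$\left(Q{\left(142 \right)} + 258473\right) \left(368418 + 288535\right) = \left(142 \left(1878 + 5 \cdot 142\right) + 258473\right) \left(368418 + 288535\right) = \left(142 \left(1878 + 710\right) + 258473\right) 656953 = \left(142 \cdot 2588 + 258473\right) 656953 = \left(367496 + 258473\right) 656953 = 625969 \cdot 656953 = 411232212457$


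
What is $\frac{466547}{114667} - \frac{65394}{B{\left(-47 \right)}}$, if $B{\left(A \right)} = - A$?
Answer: $- \frac{7476606089}{5389349} \approx -1387.3$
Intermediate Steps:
$\frac{466547}{114667} - \frac{65394}{B{\left(-47 \right)}} = \frac{466547}{114667} - \frac{65394}{\left(-1\right) \left(-47\right)} = 466547 \cdot \frac{1}{114667} - \frac{65394}{47} = \frac{466547}{114667} - \frac{65394}{47} = - \frac{7476606089}{5389349}$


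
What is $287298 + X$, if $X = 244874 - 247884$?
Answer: $284288$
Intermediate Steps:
$X = -3010$
$287298 + X = 287298 - 3010 = 284288$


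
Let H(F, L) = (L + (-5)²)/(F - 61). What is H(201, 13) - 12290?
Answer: -860281/70 ≈ -12290.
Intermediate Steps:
H(F, L) = (25 + L)/(-61 + F) (H(F, L) = (L + 25)/(-61 + F) = (25 + L)/(-61 + F))
H(201, 13) - 12290 = (25 + 13)/(-61 + 201) - 12290 = 38/140 - 12290 = (1/140)*38 - 12290 = 19/70 - 12290 = -860281/70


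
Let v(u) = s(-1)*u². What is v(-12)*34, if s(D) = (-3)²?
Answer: 44064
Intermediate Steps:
s(D) = 9
v(u) = 9*u²
v(-12)*34 = (9*(-12)²)*34 = (9*144)*34 = 1296*34 = 44064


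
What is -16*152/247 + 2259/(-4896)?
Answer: -72895/7072 ≈ -10.308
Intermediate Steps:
-16*152/247 + 2259/(-4896) = -2432*1/247 + 2259*(-1/4896) = -128/13 - 251/544 = -72895/7072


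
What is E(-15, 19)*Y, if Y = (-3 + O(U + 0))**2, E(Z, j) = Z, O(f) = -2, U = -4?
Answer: -375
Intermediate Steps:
Y = 25 (Y = (-3 - 2)**2 = (-5)**2 = 25)
E(-15, 19)*Y = -15*25 = -375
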